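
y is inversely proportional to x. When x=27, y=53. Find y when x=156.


Inverse proportion: x × y = constant
k = 27 × 53 = 1431
y₂ = k / 156 = 1431 / 156
= 9.17

9.17


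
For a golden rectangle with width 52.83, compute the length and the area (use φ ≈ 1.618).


φ = (1 + √5) / 2 ≈ 1.618
Length = width × φ = 52.83 × 1.618 = 85.47894
≈ 85.48
Area = width × length = 52.83 × 85.47894 = 4515.8524002 ≈ 4515.85
= Length: 85.48, Area: 4515.85

Length: 85.48, Area: 4515.85


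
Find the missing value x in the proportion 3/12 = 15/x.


Cross multiply: 3 × x = 12 × 15
3x = 180
x = 180 / 3
= 60.00

60.00


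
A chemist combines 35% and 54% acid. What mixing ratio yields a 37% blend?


Let x parts of 35% mix with y parts of 54%.
35x + 54y = 37(x + y)
35x + 54y = 37x + 37y
x(35 - 37) = y(37 - 54)
x/y = (54 - 37)/(37 - 35) = 17/2
Simplify: 17:2
= 17:2

17:2


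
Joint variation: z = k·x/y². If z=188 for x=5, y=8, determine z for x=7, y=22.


z = k·x/y²
Solve for k using the known point: k = z·y²/x = 188×64/5 = 12032/5 = 2406.4000
Now evaluate at x=7, y=22:
z = k × 7 / 484 = (12032 × 7) / (5 × 484) = 84224/2420
≈ 34.8033

34.8033


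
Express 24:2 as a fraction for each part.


Total parts = 24 + 2 = 26
First part: 24/26 = 12/13
Second part: 2/26 = 1/13
= 12/13 and 1/13

12/13 and 1/13


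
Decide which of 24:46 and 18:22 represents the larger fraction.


24/46 = 0.5217
18/22 = 0.8182
0.5217 < 0.8182, so 24:46 is less
= 18:22

18:22


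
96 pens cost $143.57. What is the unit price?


Unit rate = total / quantity
= 143.57 / 96
= $1.50 per unit

$1.50 per unit


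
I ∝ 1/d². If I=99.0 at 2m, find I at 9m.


I₁d₁² = I₂d₂²
I₂ = I₁ × (d₁/d₂)²
= 99.0 × (2/9)²
= 99.0 × 4/81
= 396/81
≈ 4.8889

4.8889


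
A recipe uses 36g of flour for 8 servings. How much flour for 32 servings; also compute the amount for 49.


Direct proportion: y/x = constant
k = 36/8 = 4.5000
y at x=32: k × 32 = 36 × 32 / 8 = 1152/8 = 144.00
y at x=49: k × 49 = 36 × 49 / 8 = 1764/8 = 220.50
= 144.00 and 220.50

144.00 and 220.50


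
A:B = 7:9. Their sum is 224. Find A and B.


Let A = 7k, B = 9k.
7k + 9k = 224
16k = 224 → k = 224/16 = 14
A = 7×14 = 98, B = 9×14 = 126
= A = 98, B = 126

A = 98, B = 126


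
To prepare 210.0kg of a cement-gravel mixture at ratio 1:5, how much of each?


Total parts = 1 + 5 = 6
cement: 210.0 × 1/6 = 35.0kg
gravel: 210.0 × 5/6 = 175.0kg
= 35.0kg and 175.0kg

35.0kg and 175.0kg


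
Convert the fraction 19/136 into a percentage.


Percentage = (part / whole) × 100
= (19 / 136) × 100
≈ 13.97%

13.97%


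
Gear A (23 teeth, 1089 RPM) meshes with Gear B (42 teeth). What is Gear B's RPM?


Gear ratio = 23:42 = 23:42
RPM_B = RPM_A × (teeth_A / teeth_B)
= 1089 × (23/42)
= 596.4 RPM

596.4 RPM


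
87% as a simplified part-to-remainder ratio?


87% means 87 parts out of 100; remainder = 13
Part : remainder = 87:13
GCD = 1
= 87:13

87:13


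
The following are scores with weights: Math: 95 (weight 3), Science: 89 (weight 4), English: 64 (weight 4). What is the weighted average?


Numerator = 95×3 + 89×4 + 64×4
= 285 + 356 + 256
= 897
Total weight = 11
Weighted avg = 897/11
= 81.55

81.55


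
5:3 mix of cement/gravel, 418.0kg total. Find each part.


Total parts = 5 + 3 = 8
cement: 418.0 × 5/8 = 261.3kg
gravel: 418.0 × 3/8 = 156.8kg
= 261.3kg and 156.8kg

261.3kg and 156.8kg


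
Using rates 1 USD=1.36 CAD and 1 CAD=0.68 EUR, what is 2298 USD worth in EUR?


Step 1: 2298 USD × 1.36 = 3125.28 CAD
Step 2: 3125.28 CAD × 0.68 = 2125.19 EUR
Implied rate USD→EUR = 1.36 × 0.68 = 0.9248
= 2125.19 EUR

2125.19 EUR


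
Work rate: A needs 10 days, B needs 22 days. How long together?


Rate of A = 1/10 per day
Rate of B = 1/22 per day
Combined rate = 1/10 + 1/22 = 32/220 ≈ 0.1455 per day
Days = 1 / combined rate = 220/32
≈ 6.88 days

6.88 days


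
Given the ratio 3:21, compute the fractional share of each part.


Total parts = 3 + 21 = 24
First part: 3/24 = 1/8
Second part: 21/24 = 7/8
= 1/8 and 7/8

1/8 and 7/8


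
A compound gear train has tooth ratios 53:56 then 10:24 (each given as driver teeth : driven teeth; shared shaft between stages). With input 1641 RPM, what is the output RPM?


Stage 1: RPM_B = RPM_A × t_A/t_B = 1641 × 53/56 = 86973/56 ≈ 1553.09
B and C share a shaft → RPM_C = RPM_B
Stage 2: RPM_D = RPM_C × t_C/t_D = RPM_A × (t_A×t_C)/(t_B×t_D)
Overall ratio = (53×10)/(56×24) = 530/1344
RPM_D = 1641 × 530/1344 = 869730/1344
≈ 647.12 RPM

647.12 RPM


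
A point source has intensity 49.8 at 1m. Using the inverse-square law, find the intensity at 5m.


I₁d₁² = I₂d₂²
I₂ = I₁ × (d₁/d₂)²
= 49.8 × (1/5)²
= 49.8 × 1/25
= 49.8/25
= 1.9920

1.9920


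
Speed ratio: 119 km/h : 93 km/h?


Ratio = 119:93
GCD = 1
Simplified = 119:93
Time ratio (same distance) = 93:119
Speed ratio = 119:93

119:93


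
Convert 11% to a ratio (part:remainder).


11% means 11 parts out of 100; remainder = 89
Part : remainder = 11:89
GCD = 1
= 11:89

11:89


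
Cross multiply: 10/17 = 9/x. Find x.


Cross multiply: 10 × x = 17 × 9
10x = 153
x = 153 / 10
= 15.30

15.30


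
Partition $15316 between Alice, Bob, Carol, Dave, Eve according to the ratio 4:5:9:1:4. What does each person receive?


Total parts = 4 + 5 + 9 + 1 + 4 = 23
Alice: 15316 × 4/23 = 2663.65
Bob: 15316 × 5/23 = 3329.57
Carol: 15316 × 9/23 = 5993.22
Dave: 15316 × 1/23 = 665.91
Eve: 15316 × 4/23 = 2663.65
= Alice: $2663.65, Bob: $3329.57, Carol: $5993.22, Dave: $665.91, Eve: $2663.65

Alice: $2663.65, Bob: $3329.57, Carol: $5993.22, Dave: $665.91, Eve: $2663.65


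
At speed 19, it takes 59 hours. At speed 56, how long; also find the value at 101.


Inverse proportion: x × y = constant
k = 19 × 59 = 1121
At x=56: k/56 = 20.02
At x=101: k/101 = 11.10
= 20.02 and 11.10

20.02 and 11.10


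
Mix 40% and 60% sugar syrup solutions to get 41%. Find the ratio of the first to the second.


Let x parts of 40% mix with y parts of 60%.
40x + 60y = 41(x + y)
40x + 60y = 41x + 41y
x(40 - 41) = y(41 - 60)
x/y = (60 - 41)/(41 - 40) = 19/1
Simplify: 19:1
= 19:1

19:1


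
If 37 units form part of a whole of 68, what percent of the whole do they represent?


Percentage = (part / whole) × 100
= (37 / 68) × 100
≈ 54.41%

54.41%


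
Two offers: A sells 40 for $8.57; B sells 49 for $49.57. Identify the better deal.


Deal A: $8.57/40 = $0.2143/unit
Deal B: $49.57/49 = $1.0116/unit
A is cheaper per unit
= Deal A

Deal A


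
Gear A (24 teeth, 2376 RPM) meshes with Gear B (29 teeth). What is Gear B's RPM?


Gear ratio = 24:29 = 24:29
RPM_B = RPM_A × (teeth_A / teeth_B)
= 2376 × (24/29)
= 1966.3 RPM

1966.3 RPM


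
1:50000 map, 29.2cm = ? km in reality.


Real distance = map distance × scale
= 29.2cm × 50000
= 1460000 cm = 14600.0 m
= 14.600 km

14.600 km


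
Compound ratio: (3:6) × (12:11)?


Compound ratio = (3×12) : (6×11)
= 36:66
GCD = 6
= 6:11

6:11


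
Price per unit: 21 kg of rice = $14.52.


Unit rate = total / quantity
= 14.52 / 21
= $0.69 per unit

$0.69 per unit


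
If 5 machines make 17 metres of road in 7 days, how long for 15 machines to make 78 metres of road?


Days ∝ work / workers, so d₂ = d₁ × (m₁/m₂) × (w₂/w₁)
Workers factor (inverse): 5/15 ≈ 0.3333
Work factor (direct): 78/17 ≈ 4.5882
d₂ = 7 × 5/15 × 78/17 = (7 × 5 × 78) / (15 × 17) = 2730/255
≈ 10.71 days

10.71 days


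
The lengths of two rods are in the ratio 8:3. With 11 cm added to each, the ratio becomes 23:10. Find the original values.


Let A = 8k, B = 3k.
(8k + 11) / (3k + 11) = 23/10
Cross-multiply: 10(8k + 11) = 23(3k + 11)
80k + 110 = 69k + 253
80k - 69k = 253 - 110
11k = 143
k = 143/11 = 13
A = 8×13 = 104, B = 3×13 = 39
= A = 104, B = 39

A = 104, B = 39


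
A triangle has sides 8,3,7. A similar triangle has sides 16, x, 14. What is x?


Scale factor = 16/8 = 2
Missing side = 3 × 2
= 6.0

6.0


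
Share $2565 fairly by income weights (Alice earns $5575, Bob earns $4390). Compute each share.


Total income = 5575 + 4390 = $9965
Alice: $2565 × 5575/9965 = $1435.01
Bob: $2565 × 4390/9965 = $1129.99
= Alice: $1435.01, Bob: $1129.99

Alice: $1435.01, Bob: $1129.99


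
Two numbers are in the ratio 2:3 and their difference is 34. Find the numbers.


Let A = 2k, B = 3k.
3k - 2k = 34
1k = 34 → k = 34/1 = 34
A = 2×34 = 68, B = 3×34 = 102
= A = 68, B = 102

A = 68, B = 102


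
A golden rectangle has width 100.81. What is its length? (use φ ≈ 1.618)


φ = (1 + √5) / 2 ≈ 1.618
Length = width × φ = 100.81 × 1.618 = 163.11058
≈ 163.11

163.11


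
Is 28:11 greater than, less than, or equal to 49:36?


28/11 = 2.5455
49/36 = 1.3611
2.5455 > 1.3611, so 28:11 is greater
= greater than

greater than


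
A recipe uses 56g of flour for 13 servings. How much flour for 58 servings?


Direct proportion: y/x = constant
k = 56/13 ≈ 4.3077
y₂ = k × 58 = 56 × 58 / 13 = 3248/13
≈ 249.85

249.85


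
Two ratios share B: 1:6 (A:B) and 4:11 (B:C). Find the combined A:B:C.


Match B: multiply A:B by 4 → 4:24
Multiply B:C by 6 → 24:66
Combined: 4:24:66
GCD = 2
= 2:12:33

2:12:33


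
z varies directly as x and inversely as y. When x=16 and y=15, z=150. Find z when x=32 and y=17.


z = k·x/y
Solve for k using the known point: k = z·y/x = 150×15/16 = 2250/16 = 140.6250
Now evaluate at x=32, y=17:
z = k × 32 / 17 = (2250 × 32) / (16 × 17) = 72000/272
≈ 264.7059

264.7059


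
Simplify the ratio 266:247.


GCD(266, 247) = 19
266/19 : 247/19
= 14:13

14:13


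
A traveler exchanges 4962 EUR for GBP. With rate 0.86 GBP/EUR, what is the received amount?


Amount × rate = 4962 × 0.86
= 4267.32 GBP

4267.32 GBP


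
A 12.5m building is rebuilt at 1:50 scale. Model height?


Model size = real / scale
= 12.5 / 50
= 0.2500 m

0.2500 m


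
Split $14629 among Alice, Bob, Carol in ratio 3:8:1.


Total parts = 3 + 8 + 1 = 12
Alice: 14629 × 3/12 = 3657.25
Bob: 14629 × 8/12 = 9752.67
Carol: 14629 × 1/12 = 1219.08
= Alice: $3657.25, Bob: $9752.67, Carol: $1219.08

Alice: $3657.25, Bob: $9752.67, Carol: $1219.08


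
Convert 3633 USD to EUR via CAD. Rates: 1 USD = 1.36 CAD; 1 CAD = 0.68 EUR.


Step 1: 3633 USD × 1.36 = 4940.88 CAD
Step 2: 4940.88 CAD × 0.68 = 3359.80 EUR
Implied rate USD→EUR = 1.36 × 0.68 = 0.9248
= 3359.80 EUR

3359.80 EUR


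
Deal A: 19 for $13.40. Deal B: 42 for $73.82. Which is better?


Deal A: $13.40/19 = $0.7053/unit
Deal B: $73.82/42 = $1.7576/unit
A is cheaper per unit
= Deal A

Deal A


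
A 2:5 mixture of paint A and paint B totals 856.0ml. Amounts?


Total parts = 2 + 5 = 7
paint A: 856.0 × 2/7 = 244.6ml
paint B: 856.0 × 5/7 = 611.4ml
= 244.6ml and 611.4ml

244.6ml and 611.4ml


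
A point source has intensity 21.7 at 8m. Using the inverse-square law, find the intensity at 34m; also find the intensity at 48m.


I₁d₁² = I₂d₂²
I at 34m = 21.7 × (8/34)² = 21.7 × 64/1156 = 1388.8/1156 ≈ 1.2014
I at 48m = 21.7 × (8/48)² = 21.7 × 64/2304 = 1388.8/2304 ≈ 0.6028
= 1.2014 and 0.6028

1.2014 and 0.6028


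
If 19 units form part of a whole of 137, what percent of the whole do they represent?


Percentage = (part / whole) × 100
= (19 / 137) × 100
≈ 13.87%

13.87%


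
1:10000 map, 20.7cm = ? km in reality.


Real distance = map distance × scale
= 20.7cm × 10000
= 207000 cm = 2070.0 m
= 2.070 km

2.070 km


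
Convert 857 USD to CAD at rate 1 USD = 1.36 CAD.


Amount × rate = 857 × 1.36
= 1165.52 CAD

1165.52 CAD


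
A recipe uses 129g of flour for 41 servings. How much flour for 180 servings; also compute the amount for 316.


Direct proportion: y/x = constant
k = 129/41 ≈ 3.1463
y at x=180: k × 180 = 129 × 180 / 41 = 23220/41 ≈ 566.34
y at x=316: k × 316 = 129 × 316 / 41 = 40764/41 ≈ 994.24
= 566.34 and 994.24

566.34 and 994.24


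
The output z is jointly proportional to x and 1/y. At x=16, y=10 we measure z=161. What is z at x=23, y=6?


z = k·x/y
Solve for k using the known point: k = z·y/x = 161×10/16 = 1610/16 = 100.6250
Now evaluate at x=23, y=6:
z = k × 23 / 6 = (1610 × 23) / (16 × 6) = 37030/96
≈ 385.7292

385.7292


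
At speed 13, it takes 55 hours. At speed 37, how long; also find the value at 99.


Inverse proportion: x × y = constant
k = 13 × 55 = 715
At x=37: k/37 = 19.32
At x=99: k/99 = 7.22
= 19.32 and 7.22

19.32 and 7.22


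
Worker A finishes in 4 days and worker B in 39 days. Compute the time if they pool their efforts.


Rate of A = 1/4 per day
Rate of B = 1/39 per day
Combined rate = 1/4 + 1/39 = 43/156 ≈ 0.2756 per day
Days = 1 / combined rate = 156/43
≈ 3.63 days

3.63 days


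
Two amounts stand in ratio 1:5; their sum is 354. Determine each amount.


Let A = 1k, B = 5k.
1k + 5k = 354
6k = 354 → k = 354/6 = 59
A = 1×59 = 59, B = 5×59 = 295
= A = 59, B = 295

A = 59, B = 295


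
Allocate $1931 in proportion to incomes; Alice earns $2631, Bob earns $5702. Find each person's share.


Total income = 2631 + 5702 = $8333
Alice: $1931 × 2631/8333 = $609.68
Bob: $1931 × 5702/8333 = $1321.32
= Alice: $609.68, Bob: $1321.32

Alice: $609.68, Bob: $1321.32


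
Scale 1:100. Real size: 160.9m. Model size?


Model size = real / scale
= 160.9 / 100
= 1.6090 m

1.6090 m


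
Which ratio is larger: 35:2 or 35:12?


35/2 = 17.5000
35/12 = 2.9167
17.5000 > 2.9167, so 35:2 is greater
= 35:2

35:2


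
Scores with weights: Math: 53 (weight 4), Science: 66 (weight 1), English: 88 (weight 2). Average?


Numerator = 53×4 + 66×1 + 88×2
= 212 + 66 + 176
= 454
Total weight = 7
Weighted avg = 454/7
= 64.86

64.86


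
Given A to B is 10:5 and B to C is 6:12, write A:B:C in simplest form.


Match B: multiply A:B by 6 → 60:30
Multiply B:C by 5 → 30:60
Combined: 60:30:60
GCD = 30
= 2:1:2

2:1:2


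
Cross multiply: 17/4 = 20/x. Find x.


Cross multiply: 17 × x = 4 × 20
17x = 80
x = 80 / 17
= 4.71

4.71


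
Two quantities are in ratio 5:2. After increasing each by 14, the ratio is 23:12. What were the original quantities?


Let A = 5k, B = 2k.
(5k + 14) / (2k + 14) = 23/12
Cross-multiply: 12(5k + 14) = 23(2k + 14)
60k + 168 = 46k + 322
60k - 46k = 322 - 168
14k = 154
k = 154/14 = 11
A = 5×11 = 55, B = 2×11 = 22
= A = 55, B = 22

A = 55, B = 22


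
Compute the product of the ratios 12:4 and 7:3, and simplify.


Compound ratio = (12×7) : (4×3)
= 84:12
GCD = 12
= 7:1

7:1


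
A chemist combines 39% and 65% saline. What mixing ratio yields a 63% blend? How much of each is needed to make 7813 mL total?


Let x parts of 39% mix with y parts of 65%.
39x + 65y = 63(x + y)
39x + 65y = 63x + 63y
x(39 - 63) = y(63 - 65)
x/y = (65 - 63)/(63 - 39) = 2/24
Simplify: 1:12
Total parts = 13; one part = 7813/13 = 601.00 mL
39% solution: 1×601.00 = 601.00 mL
65% solution: 12×601.00 = 7212.00 mL
= ratio 1:12; 601.00 mL and 7212.00 mL

ratio 1:12; 601.00 mL and 7212.00 mL


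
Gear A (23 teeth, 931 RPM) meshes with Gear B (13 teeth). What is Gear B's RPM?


Gear ratio = 23:13 = 23:13
RPM_B = RPM_A × (teeth_A / teeth_B)
= 931 × (23/13)
= 1647.2 RPM

1647.2 RPM


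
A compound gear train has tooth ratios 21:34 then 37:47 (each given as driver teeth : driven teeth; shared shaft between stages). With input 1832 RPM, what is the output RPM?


Stage 1: RPM_B = RPM_A × t_A/t_B = 1832 × 21/34 = 38472/34 ≈ 1131.53
B and C share a shaft → RPM_C = RPM_B
Stage 2: RPM_D = RPM_C × t_C/t_D = RPM_A × (t_A×t_C)/(t_B×t_D)
Overall ratio = (21×37)/(34×47) = 777/1598
RPM_D = 1832 × 777/1598 = 1423464/1598
≈ 890.78 RPM

890.78 RPM


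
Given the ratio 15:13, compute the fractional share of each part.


Total parts = 15 + 13 = 28
First part: 15/28 = 15/28
Second part: 13/28 = 13/28
= 15/28 and 13/28

15/28 and 13/28


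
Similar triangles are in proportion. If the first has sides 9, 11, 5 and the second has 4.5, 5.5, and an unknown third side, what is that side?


Scale factor = 4.5/9 = 0.5
Missing side = 5 × 0.5
= 2.5

2.5


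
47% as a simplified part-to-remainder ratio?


47% means 47 parts out of 100; remainder = 53
Part : remainder = 47:53
GCD = 1
= 47:53

47:53


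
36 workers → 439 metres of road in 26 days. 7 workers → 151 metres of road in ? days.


Days ∝ work / workers, so d₂ = d₁ × (m₁/m₂) × (w₂/w₁)
Workers factor (inverse): 36/7 ≈ 5.1429
Work factor (direct): 151/439 ≈ 0.3440
d₂ = 26 × 36/7 × 151/439 = (26 × 36 × 151) / (7 × 439) = 141336/3073
≈ 45.99 days

45.99 days


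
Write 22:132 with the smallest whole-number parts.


GCD(22, 132) = 22
22/22 : 132/22
= 1:6

1:6


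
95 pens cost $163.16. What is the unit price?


Unit rate = total / quantity
= 163.16 / 95
= $1.72 per unit

$1.72 per unit


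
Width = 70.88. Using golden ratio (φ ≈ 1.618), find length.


φ = (1 + √5) / 2 ≈ 1.618
Length = width × φ = 70.88 × 1.618 = 114.68384
≈ 114.68

114.68


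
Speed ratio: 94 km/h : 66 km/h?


Ratio = 94:66
GCD = 2
Simplified = 47:33
Time ratio (same distance) = 33:47
Speed ratio = 47:33

47:33


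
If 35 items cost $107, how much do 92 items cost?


Direct proportion: y/x = constant
k = 107/35 ≈ 3.0571
y₂ = k × 92 = 107 × 92 / 35 = 9844/35
≈ 281.26

281.26


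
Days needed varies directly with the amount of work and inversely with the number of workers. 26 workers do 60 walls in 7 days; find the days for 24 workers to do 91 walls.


Days ∝ work / workers, so d₂ = d₁ × (m₁/m₂) × (w₂/w₁)
Workers factor (inverse): 26/24 ≈ 1.0833
Work factor (direct): 91/60 ≈ 1.5167
d₂ = 7 × 26/24 × 91/60 = (7 × 26 × 91) / (24 × 60) = 16562/1440
≈ 11.50 days

11.50 days


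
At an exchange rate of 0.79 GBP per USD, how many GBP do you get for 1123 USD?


Amount × rate = 1123 × 0.79
= 887.17 GBP

887.17 GBP


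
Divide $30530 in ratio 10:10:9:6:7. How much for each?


Total parts = 10 + 10 + 9 + 6 + 7 = 42
Part 1: 30530 × 10/42 = 7269.05
Part 2: 30530 × 10/42 = 7269.05
Part 3: 30530 × 9/42 = 6542.14
Part 4: 30530 × 6/42 = 4361.43
Part 5: 30530 × 7/42 = 5088.33
= Part 1: $7269.05, Part 2: $7269.05, Part 3: $6542.14, Part 4: $4361.43, Part 5: $5088.33

Part 1: $7269.05, Part 2: $7269.05, Part 3: $6542.14, Part 4: $4361.43, Part 5: $5088.33


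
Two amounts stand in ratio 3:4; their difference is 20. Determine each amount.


Let A = 3k, B = 4k.
4k - 3k = 20
1k = 20 → k = 20/1 = 20
A = 3×20 = 60, B = 4×20 = 80
= A = 60, B = 80

A = 60, B = 80


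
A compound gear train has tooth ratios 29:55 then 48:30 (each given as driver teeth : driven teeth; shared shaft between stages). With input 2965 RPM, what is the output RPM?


Stage 1: RPM_B = RPM_A × t_A/t_B = 2965 × 29/55 = 85985/55 ≈ 1563.36
B and C share a shaft → RPM_C = RPM_B
Stage 2: RPM_D = RPM_C × t_C/t_D = RPM_A × (t_A×t_C)/(t_B×t_D)
Overall ratio = (29×48)/(55×30) = 1392/1650
RPM_D = 2965 × 1392/1650 = 4127280/1650
≈ 2501.38 RPM

2501.38 RPM


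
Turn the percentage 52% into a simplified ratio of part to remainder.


52% means 52 parts out of 100; remainder = 48
Part : remainder = 52:48
GCD = 4
= 13:12

13:12


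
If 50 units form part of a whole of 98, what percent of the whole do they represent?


Percentage = (part / whole) × 100
= (50 / 98) × 100
≈ 51.02%

51.02%


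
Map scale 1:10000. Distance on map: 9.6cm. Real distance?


Real distance = map distance × scale
= 9.6cm × 10000
= 96000 cm = 960.0 m
= 0.960 km

0.960 km


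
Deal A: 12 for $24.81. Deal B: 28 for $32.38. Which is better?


Deal A: $24.81/12 = $2.0675/unit
Deal B: $32.38/28 = $1.1564/unit
B is cheaper per unit
= Deal B

Deal B


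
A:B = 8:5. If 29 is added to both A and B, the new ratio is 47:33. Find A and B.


Let A = 8k, B = 5k.
(8k + 29) / (5k + 29) = 47/33
Cross-multiply: 33(8k + 29) = 47(5k + 29)
264k + 957 = 235k + 1363
264k - 235k = 1363 - 957
29k = 406
k = 406/29 = 14
A = 8×14 = 112, B = 5×14 = 70
= A = 112, B = 70

A = 112, B = 70


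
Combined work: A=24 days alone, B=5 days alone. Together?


Rate of A = 1/24 per day
Rate of B = 1/5 per day
Combined rate = 1/24 + 1/5 = 29/120 ≈ 0.2417 per day
Days = 1 / combined rate = 120/29
≈ 4.14 days

4.14 days


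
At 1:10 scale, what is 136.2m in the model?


Model size = real / scale
= 136.2 / 10
= 13.6200 m

13.6200 m


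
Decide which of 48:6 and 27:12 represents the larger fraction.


48/6 = 8.0000
27/12 = 2.2500
8.0000 > 2.2500, so 48:6 is greater
= 48:6

48:6


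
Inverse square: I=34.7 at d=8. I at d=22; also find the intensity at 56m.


I₁d₁² = I₂d₂²
I at 22m = 34.7 × (8/22)² = 34.7 × 64/484 = 2220.8/484 ≈ 4.5884
I at 56m = 34.7 × (8/56)² = 34.7 × 64/3136 = 2220.8/3136 ≈ 0.7082
= 4.5884 and 0.7082

4.5884 and 0.7082


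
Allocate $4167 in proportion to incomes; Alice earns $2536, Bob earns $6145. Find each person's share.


Total income = 2536 + 6145 = $8681
Alice: $4167 × 2536/8681 = $1217.32
Bob: $4167 × 6145/8681 = $2949.68
= Alice: $1217.32, Bob: $2949.68

Alice: $1217.32, Bob: $2949.68


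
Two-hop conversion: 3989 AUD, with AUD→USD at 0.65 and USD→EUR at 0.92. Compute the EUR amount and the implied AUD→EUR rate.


Step 1: 3989 AUD × 0.65 = 2592.85 USD
Step 2: 2592.85 USD × 0.92 = 2385.42 EUR
Implied rate AUD→EUR = 0.65 × 0.92 = 0.5980
= 2385.42 EUR; implied rate 0.5980 EUR/AUD

2385.42 EUR; implied rate 0.5980 EUR/AUD


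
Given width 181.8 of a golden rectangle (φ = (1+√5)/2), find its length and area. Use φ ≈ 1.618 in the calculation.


φ = (1 + √5) / 2 ≈ 1.618
Length = width × φ = 181.8 × 1.618 = 294.1524
≈ 294.15
Area = width × length = 181.8 × 294.1524 = 53476.90632 ≈ 53476.91
= Length: 294.15, Area: 53476.91

Length: 294.15, Area: 53476.91


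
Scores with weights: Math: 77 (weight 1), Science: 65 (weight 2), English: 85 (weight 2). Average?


Numerator = 77×1 + 65×2 + 85×2
= 77 + 130 + 170
= 377
Total weight = 5
Weighted avg = 377/5
= 75.40

75.40


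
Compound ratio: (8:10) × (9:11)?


Compound ratio = (8×9) : (10×11)
= 72:110
GCD = 2
= 36:55

36:55


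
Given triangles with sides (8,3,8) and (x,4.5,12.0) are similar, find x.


Scale factor = 4.5/3 = 1.5
Missing side = 8 × 1.5
= 12.0

12.0


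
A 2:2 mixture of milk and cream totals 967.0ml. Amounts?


Total parts = 2 + 2 = 4
milk: 967.0 × 2/4 = 483.5ml
cream: 967.0 × 2/4 = 483.5ml
= 483.5ml and 483.5ml

483.5ml and 483.5ml


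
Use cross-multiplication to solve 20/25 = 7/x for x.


Cross multiply: 20 × x = 25 × 7
20x = 175
x = 175 / 20
= 8.75

8.75


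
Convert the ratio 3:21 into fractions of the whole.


Total parts = 3 + 21 = 24
First part: 3/24 = 1/8
Second part: 21/24 = 7/8
= 1/8 and 7/8

1/8 and 7/8


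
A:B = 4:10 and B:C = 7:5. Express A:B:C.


Match B: multiply A:B by 7 → 28:70
Multiply B:C by 10 → 70:50
Combined: 28:70:50
GCD = 2
= 14:35:25

14:35:25


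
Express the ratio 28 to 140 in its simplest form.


GCD(28, 140) = 28
28/28 : 140/28
= 1:5

1:5


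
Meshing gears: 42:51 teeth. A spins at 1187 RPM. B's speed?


Gear ratio = 42:51 = 14:17
RPM_B = RPM_A × (teeth_A / teeth_B)
= 1187 × (42/51)
= 977.5 RPM

977.5 RPM


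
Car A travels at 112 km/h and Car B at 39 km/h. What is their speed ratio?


Ratio = 112:39
GCD = 1
Simplified = 112:39
Time ratio (same distance) = 39:112
Speed ratio = 112:39

112:39


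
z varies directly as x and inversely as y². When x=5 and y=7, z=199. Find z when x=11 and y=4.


z = k·x/y²
Solve for k using the known point: k = z·y²/x = 199×49/5 = 9751/5 = 1950.2000
Now evaluate at x=11, y=4:
z = k × 11 / 16 = (9751 × 11) / (5 × 16) = 107261/80
= 1340.7625

1340.7625


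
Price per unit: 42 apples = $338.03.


Unit rate = total / quantity
= 338.03 / 42
= $8.05 per unit

$8.05 per unit


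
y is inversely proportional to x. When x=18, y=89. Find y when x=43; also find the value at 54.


Inverse proportion: x × y = constant
k = 18 × 89 = 1602
At x=43: k/43 = 37.26
At x=54: k/54 = 29.67
= 37.26 and 29.67

37.26 and 29.67


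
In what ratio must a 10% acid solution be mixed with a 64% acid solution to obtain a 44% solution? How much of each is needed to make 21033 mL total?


Let x parts of 10% mix with y parts of 64%.
10x + 64y = 44(x + y)
10x + 64y = 44x + 44y
x(10 - 44) = y(44 - 64)
x/y = (64 - 44)/(44 - 10) = 20/34
Simplify: 10:17
Total parts = 27; one part = 21033/27 = 779.00 mL
10% solution: 10×779.00 = 7790.00 mL
64% solution: 17×779.00 = 13243.00 mL
= ratio 10:17; 7790.00 mL and 13243.00 mL

ratio 10:17; 7790.00 mL and 13243.00 mL


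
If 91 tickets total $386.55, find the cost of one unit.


Unit rate = total / quantity
= 386.55 / 91
= $4.25 per unit

$4.25 per unit


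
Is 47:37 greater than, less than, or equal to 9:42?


47/37 = 1.2703
9/42 = 0.2143
1.2703 > 0.2143, so 47:37 is greater
= greater than

greater than


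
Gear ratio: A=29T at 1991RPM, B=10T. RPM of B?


Gear ratio = 29:10 = 29:10
RPM_B = RPM_A × (teeth_A / teeth_B)
= 1991 × (29/10)
= 5773.9 RPM

5773.9 RPM


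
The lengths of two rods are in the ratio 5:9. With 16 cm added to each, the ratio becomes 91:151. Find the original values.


Let A = 5k, B = 9k.
(5k + 16) / (9k + 16) = 91/151
Cross-multiply: 151(5k + 16) = 91(9k + 16)
755k + 2416 = 819k + 1456
755k - 819k = 1456 - 2416
-64k = -960
k = -960/-64 = 15
A = 5×15 = 75, B = 9×15 = 135
= A = 75, B = 135

A = 75, B = 135


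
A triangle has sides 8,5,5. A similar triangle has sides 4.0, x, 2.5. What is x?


Scale factor = 4.0/8 = 0.5
Missing side = 5 × 0.5
= 2.5

2.5


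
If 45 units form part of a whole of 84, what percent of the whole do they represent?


Percentage = (part / whole) × 100
= (45 / 84) × 100
≈ 53.57%

53.57%


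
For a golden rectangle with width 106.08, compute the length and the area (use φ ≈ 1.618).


φ = (1 + √5) / 2 ≈ 1.618
Length = width × φ = 106.08 × 1.618 = 171.63744
≈ 171.64
Area = width × length = 106.08 × 171.63744 = 18207.2996352 ≈ 18207.30
= Length: 171.64, Area: 18207.30

Length: 171.64, Area: 18207.30


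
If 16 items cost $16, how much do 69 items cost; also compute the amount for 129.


Direct proportion: y/x = constant
k = 16/16 = 1.0000
y at x=69: k × 69 = 16 × 69 / 16 = 1104/16 = 69.00
y at x=129: k × 129 = 16 × 129 / 16 = 2064/16 = 129.00
= 69.00 and 129.00

69.00 and 129.00


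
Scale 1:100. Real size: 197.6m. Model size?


Model size = real / scale
= 197.6 / 100
= 1.9760 m

1.9760 m


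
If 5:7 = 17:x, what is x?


Cross multiply: 5 × x = 7 × 17
5x = 119
x = 119 / 5
= 23.80

23.80


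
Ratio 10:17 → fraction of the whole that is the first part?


Total parts = 10 + 17 = 27
First part: 10/27 = 10/27
= 10/27

10/27


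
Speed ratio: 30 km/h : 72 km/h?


Ratio = 30:72
GCD = 6
Simplified = 5:12
Time ratio (same distance) = 12:5
Speed ratio = 5:12

5:12


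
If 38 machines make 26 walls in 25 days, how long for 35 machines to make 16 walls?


Days ∝ work / workers, so d₂ = d₁ × (m₁/m₂) × (w₂/w₁)
Workers factor (inverse): 38/35 ≈ 1.0857
Work factor (direct): 16/26 ≈ 0.6154
d₂ = 25 × 38/35 × 16/26 = (25 × 38 × 16) / (35 × 26) = 15200/910
≈ 16.70 days

16.70 days


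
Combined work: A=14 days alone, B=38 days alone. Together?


Rate of A = 1/14 per day
Rate of B = 1/38 per day
Combined rate = 1/14 + 1/38 = 52/532 ≈ 0.0977 per day
Days = 1 / combined rate = 532/52
≈ 10.23 days

10.23 days


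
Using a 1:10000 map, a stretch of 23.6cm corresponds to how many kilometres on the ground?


Real distance = map distance × scale
= 23.6cm × 10000
= 236000 cm = 2360.0 m
= 2.360 km

2.360 km


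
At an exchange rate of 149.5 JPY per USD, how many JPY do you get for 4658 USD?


Amount × rate = 4658 × 149.5
= 696371.00 JPY

696371.00 JPY


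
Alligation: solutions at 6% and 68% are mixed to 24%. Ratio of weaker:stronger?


Let x parts of 6% mix with y parts of 68%.
6x + 68y = 24(x + y)
6x + 68y = 24x + 24y
x(6 - 24) = y(24 - 68)
x/y = (68 - 24)/(24 - 6) = 44/18
Simplify: 22:9
= 22:9

22:9


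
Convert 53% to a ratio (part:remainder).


53% means 53 parts out of 100; remainder = 47
Part : remainder = 53:47
GCD = 1
= 53:47

53:47


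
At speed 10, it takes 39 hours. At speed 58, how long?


Inverse proportion: x × y = constant
k = 10 × 39 = 390
y₂ = k / 58 = 390 / 58
= 6.72

6.72


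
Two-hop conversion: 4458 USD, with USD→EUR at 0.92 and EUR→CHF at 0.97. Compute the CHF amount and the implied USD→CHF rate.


Step 1: 4458 USD × 0.92 = 4101.36 EUR
Step 2: 4101.36 EUR × 0.97 = 3978.32 CHF
Implied rate USD→CHF = 0.92 × 0.97 = 0.8924
= 3978.32 CHF; implied rate 0.8924 CHF/USD

3978.32 CHF; implied rate 0.8924 CHF/USD


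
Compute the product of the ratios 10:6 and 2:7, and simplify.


Compound ratio = (10×2) : (6×7)
= 20:42
GCD = 2
= 10:21

10:21


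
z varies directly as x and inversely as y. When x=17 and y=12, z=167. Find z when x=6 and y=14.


z = k·x/y
Solve for k using the known point: k = z·y/x = 167×12/17 = 2004/17 ≈ 117.8824
Now evaluate at x=6, y=14:
z = k × 6 / 14 = (2004 × 6) / (17 × 14) = 12024/238
≈ 50.5210

50.5210


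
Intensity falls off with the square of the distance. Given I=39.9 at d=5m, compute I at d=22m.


I₁d₁² = I₂d₂²
I₂ = I₁ × (d₁/d₂)²
= 39.9 × (5/22)²
= 39.9 × 25/484
= 997.5/484
≈ 2.0610

2.0610


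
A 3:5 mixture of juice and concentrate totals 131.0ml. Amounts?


Total parts = 3 + 5 = 8
juice: 131.0 × 3/8 = 49.1ml
concentrate: 131.0 × 5/8 = 81.9ml
= 49.1ml and 81.9ml

49.1ml and 81.9ml


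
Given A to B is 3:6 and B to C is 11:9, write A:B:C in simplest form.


Match B: multiply A:B by 11 → 33:66
Multiply B:C by 6 → 66:54
Combined: 33:66:54
GCD = 3
= 11:22:18

11:22:18


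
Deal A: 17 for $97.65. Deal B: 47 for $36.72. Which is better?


Deal A: $97.65/17 = $5.7441/unit
Deal B: $36.72/47 = $0.7813/unit
B is cheaper per unit
= Deal B

Deal B


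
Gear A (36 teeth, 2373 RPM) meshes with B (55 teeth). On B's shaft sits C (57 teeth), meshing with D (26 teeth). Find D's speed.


Stage 1: RPM_B = RPM_A × t_A/t_B = 2373 × 36/55 = 85428/55 ≈ 1553.24
B and C share a shaft → RPM_C = RPM_B
Stage 2: RPM_D = RPM_C × t_C/t_D = RPM_A × (t_A×t_C)/(t_B×t_D)
Overall ratio = (36×57)/(55×26) = 2052/1430
RPM_D = 2373 × 2052/1430 = 4869396/1430
≈ 3405.17 RPM

3405.17 RPM


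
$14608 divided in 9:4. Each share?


Total parts = 9 + 4 = 13
Part 1: 14608 × 9/13 = 10113.23
Part 2: 14608 × 4/13 = 4494.77
= Part 1: $10113.23, Part 2: $4494.77

Part 1: $10113.23, Part 2: $4494.77


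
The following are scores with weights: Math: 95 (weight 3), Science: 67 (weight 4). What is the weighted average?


Numerator = 95×3 + 67×4
= 285 + 268
= 553
Total weight = 7
Weighted avg = 553/7
= 79.00

79.00


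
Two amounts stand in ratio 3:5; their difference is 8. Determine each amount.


Let A = 3k, B = 5k.
5k - 3k = 8
2k = 8 → k = 8/2 = 4
A = 3×4 = 12, B = 5×4 = 20
= A = 12, B = 20

A = 12, B = 20


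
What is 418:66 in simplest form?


GCD(418, 66) = 22
418/22 : 66/22
= 19:3

19:3


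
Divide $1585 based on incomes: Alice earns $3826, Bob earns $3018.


Total income = 3826 + 3018 = $6844
Alice: $1585 × 3826/6844 = $886.06
Bob: $1585 × 3018/6844 = $698.94
= Alice: $886.06, Bob: $698.94

Alice: $886.06, Bob: $698.94


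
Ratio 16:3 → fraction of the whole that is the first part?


Total parts = 16 + 3 = 19
First part: 16/19 = 16/19
= 16/19

16/19


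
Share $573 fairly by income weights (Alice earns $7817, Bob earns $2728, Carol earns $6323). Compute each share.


Total income = 7817 + 2728 + 6323 = $16868
Alice: $573 × 7817/16868 = $265.54
Bob: $573 × 2728/16868 = $92.67
Carol: $573 × 6323/16868 = $214.79
= Alice: $265.54, Bob: $92.67, Carol: $214.79

Alice: $265.54, Bob: $92.67, Carol: $214.79


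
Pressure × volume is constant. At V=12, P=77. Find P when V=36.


Inverse proportion: x × y = constant
k = 12 × 77 = 924
y₂ = k / 36 = 924 / 36
= 25.67

25.67


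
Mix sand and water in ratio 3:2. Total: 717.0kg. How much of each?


Total parts = 3 + 2 = 5
sand: 717.0 × 3/5 = 430.2kg
water: 717.0 × 2/5 = 286.8kg
= 430.2kg and 286.8kg

430.2kg and 286.8kg


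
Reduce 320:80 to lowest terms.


GCD(320, 80) = 80
320/80 : 80/80
= 4:1

4:1


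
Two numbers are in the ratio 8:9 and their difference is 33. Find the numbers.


Let A = 8k, B = 9k.
9k - 8k = 33
1k = 33 → k = 33/1 = 33
A = 8×33 = 264, B = 9×33 = 297
= A = 264, B = 297

A = 264, B = 297


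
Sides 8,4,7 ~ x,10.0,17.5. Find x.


Scale factor = 10.0/4 = 2.5
Missing side = 8 × 2.5
= 20.0

20.0


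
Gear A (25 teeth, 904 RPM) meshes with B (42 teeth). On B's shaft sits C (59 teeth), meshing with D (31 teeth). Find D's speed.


Stage 1: RPM_B = RPM_A × t_A/t_B = 904 × 25/42 = 22600/42 ≈ 538.10
B and C share a shaft → RPM_C = RPM_B
Stage 2: RPM_D = RPM_C × t_C/t_D = RPM_A × (t_A×t_C)/(t_B×t_D)
Overall ratio = (25×59)/(42×31) = 1475/1302
RPM_D = 904 × 1475/1302 = 1333400/1302
≈ 1024.12 RPM

1024.12 RPM


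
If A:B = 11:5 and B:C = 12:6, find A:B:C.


Match B: multiply A:B by 12 → 132:60
Multiply B:C by 5 → 60:30
Combined: 132:60:30
GCD = 6
= 22:10:5

22:10:5


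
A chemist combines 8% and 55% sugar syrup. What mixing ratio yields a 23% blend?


Let x parts of 8% mix with y parts of 55%.
8x + 55y = 23(x + y)
8x + 55y = 23x + 23y
x(8 - 23) = y(23 - 55)
x/y = (55 - 23)/(23 - 8) = 32/15
Simplify: 32:15
= 32:15

32:15


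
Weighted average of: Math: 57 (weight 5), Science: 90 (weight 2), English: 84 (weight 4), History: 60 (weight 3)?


Numerator = 57×5 + 90×2 + 84×4 + 60×3
= 285 + 180 + 336 + 180
= 981
Total weight = 14
Weighted avg = 981/14
= 70.07

70.07


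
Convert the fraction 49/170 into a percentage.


Percentage = (part / whole) × 100
= (49 / 170) × 100
≈ 28.82%

28.82%


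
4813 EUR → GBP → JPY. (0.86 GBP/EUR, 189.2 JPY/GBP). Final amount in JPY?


Step 1: 4813 EUR × 0.86 = 4139.18 GBP
Step 2: 4139.18 GBP × 189.2 = 783132.86 JPY
Implied rate EUR→JPY = 0.86 × 189.2 = 162.7120
= 783132.86 JPY

783132.86 JPY


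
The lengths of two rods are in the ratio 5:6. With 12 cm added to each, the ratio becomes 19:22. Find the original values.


Let A = 5k, B = 6k.
(5k + 12) / (6k + 12) = 19/22
Cross-multiply: 22(5k + 12) = 19(6k + 12)
110k + 264 = 114k + 228
110k - 114k = 228 - 264
-4k = -36
k = -36/-4 = 9
A = 5×9 = 45, B = 6×9 = 54
= A = 45, B = 54

A = 45, B = 54


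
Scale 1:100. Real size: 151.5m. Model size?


Model size = real / scale
= 151.5 / 100
= 1.5150 m

1.5150 m


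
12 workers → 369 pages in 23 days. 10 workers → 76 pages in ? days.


Days ∝ work / workers, so d₂ = d₁ × (m₁/m₂) × (w₂/w₁)
Workers factor (inverse): 12/10 = 1.2000
Work factor (direct): 76/369 ≈ 0.2060
d₂ = 23 × 12/10 × 76/369 = (23 × 12 × 76) / (10 × 369) = 20976/3690
≈ 5.68 days

5.68 days


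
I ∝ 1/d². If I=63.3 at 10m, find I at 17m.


I₁d₁² = I₂d₂²
I₂ = I₁ × (d₁/d₂)²
= 63.3 × (10/17)²
= 63.3 × 100/289
= 6330/289
≈ 21.9031

21.9031


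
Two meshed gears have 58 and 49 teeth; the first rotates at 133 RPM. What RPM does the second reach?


Gear ratio = 58:49 = 58:49
RPM_B = RPM_A × (teeth_A / teeth_B)
= 133 × (58/49)
= 157.4 RPM

157.4 RPM


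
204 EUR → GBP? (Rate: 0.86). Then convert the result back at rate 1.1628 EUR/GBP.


Amount × rate = 204 × 0.86 = 175.44 GBP
Round-trip: 175.44 × 1.1628 = 204.00 EUR
= 175.44 GBP, then 204.00 EUR

175.44 GBP, then 204.00 EUR


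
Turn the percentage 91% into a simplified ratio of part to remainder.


91% means 91 parts out of 100; remainder = 9
Part : remainder = 91:9
GCD = 1
= 91:9

91:9


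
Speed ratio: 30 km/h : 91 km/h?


Ratio = 30:91
GCD = 1
Simplified = 30:91
Time ratio (same distance) = 91:30
Speed ratio = 30:91

30:91


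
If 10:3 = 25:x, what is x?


Cross multiply: 10 × x = 3 × 25
10x = 75
x = 75 / 10
= 7.50

7.50


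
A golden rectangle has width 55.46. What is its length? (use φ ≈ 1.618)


φ = (1 + √5) / 2 ≈ 1.618
Length = width × φ = 55.46 × 1.618 = 89.73428
≈ 89.73

89.73


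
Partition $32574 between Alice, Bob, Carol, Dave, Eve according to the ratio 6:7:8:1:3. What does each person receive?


Total parts = 6 + 7 + 8 + 1 + 3 = 25
Alice: 32574 × 6/25 = 7817.76
Bob: 32574 × 7/25 = 9120.72
Carol: 32574 × 8/25 = 10423.68
Dave: 32574 × 1/25 = 1302.96
Eve: 32574 × 3/25 = 3908.88
= Alice: $7817.76, Bob: $9120.72, Carol: $10423.68, Dave: $1302.96, Eve: $3908.88

Alice: $7817.76, Bob: $9120.72, Carol: $10423.68, Dave: $1302.96, Eve: $3908.88


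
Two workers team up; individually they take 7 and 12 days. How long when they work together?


Rate of A = 1/7 per day
Rate of B = 1/12 per day
Combined rate = 1/7 + 1/12 = 19/84 ≈ 0.2262 per day
Days = 1 / combined rate = 84/19
≈ 4.42 days

4.42 days


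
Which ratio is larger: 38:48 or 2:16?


38/48 = 0.7917
2/16 = 0.1250
0.7917 > 0.1250, so 38:48 is greater
= 38:48

38:48


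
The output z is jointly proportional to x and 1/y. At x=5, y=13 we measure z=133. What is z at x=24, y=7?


z = k·x/y
Solve for k using the known point: k = z·y/x = 133×13/5 = 1729/5 = 345.8000
Now evaluate at x=24, y=7:
z = k × 24 / 7 = (1729 × 24) / (5 × 7) = 41496/35
= 1185.6000

1185.6000


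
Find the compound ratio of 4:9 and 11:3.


Compound ratio = (4×11) : (9×3)
= 44:27
GCD = 1
= 44:27

44:27


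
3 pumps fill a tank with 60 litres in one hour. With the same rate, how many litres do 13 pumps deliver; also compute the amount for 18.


Direct proportion: y/x = constant
k = 60/3 = 20.0000
y at x=13: k × 13 = 60 × 13 / 3 = 780/3 = 260.00
y at x=18: k × 18 = 60 × 18 / 3 = 1080/3 = 360.00
= 260.00 and 360.00

260.00 and 360.00


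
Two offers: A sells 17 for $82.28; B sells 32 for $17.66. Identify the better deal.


Deal A: $82.28/17 = $4.8400/unit
Deal B: $17.66/32 = $0.5519/unit
B is cheaper per unit
= Deal B

Deal B


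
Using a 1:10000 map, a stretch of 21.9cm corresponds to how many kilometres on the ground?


Real distance = map distance × scale
= 21.9cm × 10000
= 219000 cm = 2190.0 m
= 2.190 km

2.190 km


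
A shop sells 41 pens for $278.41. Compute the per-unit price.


Unit rate = total / quantity
= 278.41 / 41
= $6.79 per unit

$6.79 per unit


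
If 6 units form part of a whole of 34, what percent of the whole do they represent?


Percentage = (part / whole) × 100
= (6 / 34) × 100
≈ 17.65%

17.65%


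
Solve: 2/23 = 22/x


Cross multiply: 2 × x = 23 × 22
2x = 506
x = 506 / 2
= 253.00

253.00


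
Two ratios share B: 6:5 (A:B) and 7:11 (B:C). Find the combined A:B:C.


Match B: multiply A:B by 7 → 42:35
Multiply B:C by 5 → 35:55
Combined: 42:35:55
GCD = 1
= 42:35:55

42:35:55


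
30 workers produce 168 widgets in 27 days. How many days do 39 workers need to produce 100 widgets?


Days ∝ work / workers, so d₂ = d₁ × (m₁/m₂) × (w₂/w₁)
Workers factor (inverse): 30/39 ≈ 0.7692
Work factor (direct): 100/168 ≈ 0.5952
d₂ = 27 × 30/39 × 100/168 = (27 × 30 × 100) / (39 × 168) = 81000/6552
≈ 12.36 days

12.36 days
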